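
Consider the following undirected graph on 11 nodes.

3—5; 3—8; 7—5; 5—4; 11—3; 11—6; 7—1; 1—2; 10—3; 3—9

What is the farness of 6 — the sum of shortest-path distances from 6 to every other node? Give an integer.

34

Distances from 6: 1:5, 2:6, 3:2, 4:4, 5:3, 7:4, 8:3, 9:3, 10:3, 11:1.
Sum = 5 + 6 + 2 + 4 + 3 + 4 + 3 + 3 + 3 + 1 = 34.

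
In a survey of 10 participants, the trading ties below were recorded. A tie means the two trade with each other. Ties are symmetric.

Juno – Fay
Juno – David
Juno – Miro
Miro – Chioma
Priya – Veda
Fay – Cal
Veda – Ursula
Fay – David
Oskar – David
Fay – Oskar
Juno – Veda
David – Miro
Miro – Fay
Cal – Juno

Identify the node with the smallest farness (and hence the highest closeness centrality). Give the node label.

Farness (sum of distances to all others) for each node — Cal:19, Chioma:24, David:16, Fay:15, Juno:13, Miro:16, Oskar:22, Priya:25, Ursula:25, Veda:17.
The smallest farness is 13, for Juno, so Juno has the highest closeness.

Juno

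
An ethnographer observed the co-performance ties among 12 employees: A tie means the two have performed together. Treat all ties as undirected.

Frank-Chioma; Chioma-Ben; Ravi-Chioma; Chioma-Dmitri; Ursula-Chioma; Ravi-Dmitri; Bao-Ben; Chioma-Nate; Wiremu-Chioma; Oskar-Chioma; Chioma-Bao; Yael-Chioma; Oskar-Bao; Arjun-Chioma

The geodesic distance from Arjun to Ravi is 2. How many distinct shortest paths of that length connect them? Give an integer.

The shortest distance is 2, and the only length-2 path is Arjun–Chioma–Ravi. So there is exactly 1 shortest path.

1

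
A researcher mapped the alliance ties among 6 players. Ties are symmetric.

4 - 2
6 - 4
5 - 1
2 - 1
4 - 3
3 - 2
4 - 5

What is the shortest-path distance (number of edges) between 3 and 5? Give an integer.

One shortest route is 3 – 4 – 5, which uses 2 edges, and 3 and 5 are not directly tied, so nothing shorter exists. So d(3,5) = 2.

2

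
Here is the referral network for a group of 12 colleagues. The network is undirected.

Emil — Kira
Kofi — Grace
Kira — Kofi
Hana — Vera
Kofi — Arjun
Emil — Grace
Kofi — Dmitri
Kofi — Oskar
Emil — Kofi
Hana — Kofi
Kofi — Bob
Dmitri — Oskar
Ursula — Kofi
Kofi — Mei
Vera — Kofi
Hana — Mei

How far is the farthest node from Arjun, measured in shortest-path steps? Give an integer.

Distances from Arjun: Bob:2, Dmitri:2, Emil:2, Grace:2, Hana:2, Kira:2, Kofi:1, Mei:2, Oskar:2, Ursula:2, Vera:2.
The largest is 2 (to Grace, Mei, Hana, Vera, Emil, Bob, Dmitri, Kira, Oskar, and Ursula), so the eccentricity of Arjun is 2.

2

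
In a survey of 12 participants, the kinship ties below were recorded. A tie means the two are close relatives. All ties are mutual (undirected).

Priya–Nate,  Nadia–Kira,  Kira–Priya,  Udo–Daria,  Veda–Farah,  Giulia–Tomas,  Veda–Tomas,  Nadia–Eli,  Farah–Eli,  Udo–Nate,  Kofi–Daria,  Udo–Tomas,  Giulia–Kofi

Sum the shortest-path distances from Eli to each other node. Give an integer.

Distances from Eli: Daria:5, Farah:1, Giulia:4, Kira:2, Kofi:5, Nadia:1, Nate:4, Priya:3, Tomas:3, Udo:4, Veda:2.
Sum = 5 + 1 + 4 + 2 + 5 + 1 + 4 + 3 + 3 + 4 + 2 = 34.

34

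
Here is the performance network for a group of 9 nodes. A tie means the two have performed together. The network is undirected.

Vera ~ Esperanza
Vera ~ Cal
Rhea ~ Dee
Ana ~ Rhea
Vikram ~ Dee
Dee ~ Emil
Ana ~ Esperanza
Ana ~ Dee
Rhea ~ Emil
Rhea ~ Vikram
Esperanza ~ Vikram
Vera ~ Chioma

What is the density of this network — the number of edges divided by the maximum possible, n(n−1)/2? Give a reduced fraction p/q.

There are 12 edges and 9 nodes, so the maximum possible is C(9,2) = 36.
Density = 12/36 = 1/3.

1/3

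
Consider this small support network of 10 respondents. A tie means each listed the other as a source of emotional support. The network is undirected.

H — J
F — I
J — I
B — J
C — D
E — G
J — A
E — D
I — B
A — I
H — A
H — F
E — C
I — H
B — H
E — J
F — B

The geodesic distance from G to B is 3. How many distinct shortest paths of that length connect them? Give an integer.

The shortest distance is 3, and the only length-3 path is G–E–J–B. So there is exactly 1 shortest path.

1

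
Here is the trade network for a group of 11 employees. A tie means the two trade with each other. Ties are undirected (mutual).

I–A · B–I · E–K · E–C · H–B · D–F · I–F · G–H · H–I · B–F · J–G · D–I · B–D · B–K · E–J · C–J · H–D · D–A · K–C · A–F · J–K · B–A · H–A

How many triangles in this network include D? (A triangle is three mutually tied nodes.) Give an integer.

9

D's neighbors: A, B, F, H, and I.
Neighbor pairs that are themselves tied: D–A–B; D–A–F; D–A–H; D–A–I; D–B–F; D–B–H; D–B–I; D–F–I; D–H–I. Each forms one triangle with D, for 9 in total.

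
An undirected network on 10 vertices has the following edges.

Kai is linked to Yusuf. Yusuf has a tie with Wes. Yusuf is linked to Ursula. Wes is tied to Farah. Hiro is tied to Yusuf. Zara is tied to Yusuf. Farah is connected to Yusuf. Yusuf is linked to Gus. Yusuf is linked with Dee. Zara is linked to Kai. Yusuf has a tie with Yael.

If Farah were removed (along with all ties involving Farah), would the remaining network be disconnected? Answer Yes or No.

Even without Farah, every remaining node can still reach every other (the residual graph is connected), so Farah is not a cut vertex.

No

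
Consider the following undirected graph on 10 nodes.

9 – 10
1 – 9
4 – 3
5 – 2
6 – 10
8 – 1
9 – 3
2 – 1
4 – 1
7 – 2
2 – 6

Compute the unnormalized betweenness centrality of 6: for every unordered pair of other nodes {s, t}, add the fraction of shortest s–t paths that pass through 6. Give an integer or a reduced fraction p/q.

Pairs whose geodesics pass through 6 — 10–7: 1; 10–5: 1; 10–2: 1.
All other pairs contribute 0.
Summing the contributions gives betweenness(6) = 3.

3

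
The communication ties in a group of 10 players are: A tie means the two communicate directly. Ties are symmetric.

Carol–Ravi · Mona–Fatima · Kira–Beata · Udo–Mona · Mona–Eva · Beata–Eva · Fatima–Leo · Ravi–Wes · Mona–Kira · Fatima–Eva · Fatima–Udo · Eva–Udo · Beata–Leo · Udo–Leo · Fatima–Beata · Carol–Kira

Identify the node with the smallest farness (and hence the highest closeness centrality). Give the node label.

Farness (sum of distances to all others) for each node — Beata:17, Carol:20, Eva:20, Fatima:19, Kira:16, Leo:21, Mona:17, Ravi:26, Udo:20, Wes:34.
The smallest farness is 16, for Kira, so Kira has the highest closeness.

Kira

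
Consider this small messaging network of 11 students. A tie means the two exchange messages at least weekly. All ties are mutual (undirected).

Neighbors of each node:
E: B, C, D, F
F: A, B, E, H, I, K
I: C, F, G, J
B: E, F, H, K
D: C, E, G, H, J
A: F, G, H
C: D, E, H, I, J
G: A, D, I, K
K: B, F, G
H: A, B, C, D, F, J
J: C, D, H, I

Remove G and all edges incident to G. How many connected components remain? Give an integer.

G's neighbors (A, D, I, and K) remain reachable from one another through other ties, so the rest of the network stays in one piece.

1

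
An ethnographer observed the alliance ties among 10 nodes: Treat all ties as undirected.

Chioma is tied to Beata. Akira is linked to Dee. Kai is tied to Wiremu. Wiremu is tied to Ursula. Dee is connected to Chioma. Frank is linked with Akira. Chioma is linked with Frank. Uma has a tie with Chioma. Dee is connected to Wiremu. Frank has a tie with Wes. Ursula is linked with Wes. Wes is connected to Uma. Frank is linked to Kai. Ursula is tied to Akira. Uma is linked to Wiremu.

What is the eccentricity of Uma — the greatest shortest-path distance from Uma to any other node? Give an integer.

Distances from Uma: Akira:3, Beata:2, Chioma:1, Dee:2, Frank:2, Kai:2, Ursula:2, Wes:1, Wiremu:1.
The largest is 3 (to Akira), so the eccentricity of Uma is 3.

3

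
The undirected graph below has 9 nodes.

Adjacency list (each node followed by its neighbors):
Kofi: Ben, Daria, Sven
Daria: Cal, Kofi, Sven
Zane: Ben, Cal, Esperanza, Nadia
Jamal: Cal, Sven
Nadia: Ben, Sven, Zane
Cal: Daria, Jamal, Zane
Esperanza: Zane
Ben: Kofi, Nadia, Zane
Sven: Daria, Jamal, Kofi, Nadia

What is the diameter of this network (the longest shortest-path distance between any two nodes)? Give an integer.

3

Eccentricity of each node (its greatest distance to any other): Ben:3, Cal:2, Daria:3, Esperanza:3, Jamal:3, Kofi:3, Nadia:2, Sven:3, Zane:2.
The maximum eccentricity is 3, realized for instance by the pair Kofi–Esperanza via Kofi – Ben – Zane – Esperanza. So the diameter is 3.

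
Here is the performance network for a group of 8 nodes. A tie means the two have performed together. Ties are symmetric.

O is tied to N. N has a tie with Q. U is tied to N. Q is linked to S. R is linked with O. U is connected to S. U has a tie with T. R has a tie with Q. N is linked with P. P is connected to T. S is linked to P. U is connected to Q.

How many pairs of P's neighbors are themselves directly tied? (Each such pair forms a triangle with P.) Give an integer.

0

P's neighbors are N, S, and T, but none of them are tied to each other, so no triangle contains P.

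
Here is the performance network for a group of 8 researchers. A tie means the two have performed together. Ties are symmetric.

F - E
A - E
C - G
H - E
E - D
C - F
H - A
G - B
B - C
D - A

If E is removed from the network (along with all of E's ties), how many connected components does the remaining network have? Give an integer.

2

Without E, the remaining ties split the others into: {A, D, H}; {B, C, F, G}.
That's 2 separate components.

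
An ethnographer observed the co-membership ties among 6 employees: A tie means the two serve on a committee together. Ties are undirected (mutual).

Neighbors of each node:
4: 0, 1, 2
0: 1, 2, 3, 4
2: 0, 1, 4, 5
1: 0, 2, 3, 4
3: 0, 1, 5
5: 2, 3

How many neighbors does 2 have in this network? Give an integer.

4

2 is directly tied to 0, 1, 4, and 5. That is 4 neighbors, so the degree of 2 is 4.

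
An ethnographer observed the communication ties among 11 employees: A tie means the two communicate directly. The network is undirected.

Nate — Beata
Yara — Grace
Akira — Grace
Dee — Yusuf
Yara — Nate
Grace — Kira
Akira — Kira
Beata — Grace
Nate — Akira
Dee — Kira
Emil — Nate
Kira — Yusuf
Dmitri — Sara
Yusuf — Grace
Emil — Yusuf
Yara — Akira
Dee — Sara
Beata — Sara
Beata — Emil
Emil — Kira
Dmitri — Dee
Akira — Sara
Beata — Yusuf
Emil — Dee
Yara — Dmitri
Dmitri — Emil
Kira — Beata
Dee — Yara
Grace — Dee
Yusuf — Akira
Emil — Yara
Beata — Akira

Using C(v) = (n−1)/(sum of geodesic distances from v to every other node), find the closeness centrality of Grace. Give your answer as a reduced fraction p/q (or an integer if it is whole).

5/7

Distances from Grace: Akira:1, Beata:1, Dee:1, Dmitri:2, Emil:2, Kira:1, Nate:2, Sara:2, Yara:1, Yusuf:1. Sum = 14.
n = 11, so closeness = 10/14 = 5/7.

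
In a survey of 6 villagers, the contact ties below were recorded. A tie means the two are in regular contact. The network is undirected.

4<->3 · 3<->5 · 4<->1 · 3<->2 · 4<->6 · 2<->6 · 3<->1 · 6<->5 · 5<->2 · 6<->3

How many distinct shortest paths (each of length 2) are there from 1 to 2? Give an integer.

The shortest distance is 2, and the only length-2 path is 1–3–2. So there is exactly 1 shortest path.

1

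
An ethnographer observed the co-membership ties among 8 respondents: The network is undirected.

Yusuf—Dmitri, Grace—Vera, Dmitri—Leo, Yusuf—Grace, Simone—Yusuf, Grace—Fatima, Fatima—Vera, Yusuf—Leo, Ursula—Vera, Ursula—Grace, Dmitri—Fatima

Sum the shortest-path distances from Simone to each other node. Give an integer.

16

Distances from Simone: Dmitri:2, Fatima:3, Grace:2, Leo:2, Ursula:3, Vera:3, Yusuf:1.
Sum = 2 + 3 + 2 + 2 + 3 + 3 + 1 = 16.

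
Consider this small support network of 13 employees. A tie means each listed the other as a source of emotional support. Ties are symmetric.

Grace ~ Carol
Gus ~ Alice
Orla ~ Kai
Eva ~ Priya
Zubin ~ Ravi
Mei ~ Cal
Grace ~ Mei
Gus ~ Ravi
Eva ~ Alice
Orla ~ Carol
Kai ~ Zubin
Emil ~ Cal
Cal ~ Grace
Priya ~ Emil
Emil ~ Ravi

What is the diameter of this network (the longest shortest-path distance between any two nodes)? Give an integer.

6

Eccentricity of each node (its greatest distance to any other): Alice:6, Cal:4, Carol:6, Emil:4, Eva:6, Grace:5, Gus:5, Kai:5, Mei:5, Orla:6, Priya:5, Ravi:4, Zubin:4.
The maximum eccentricity is 6, realized for instance by the pair Carol–Alice via Carol – Grace – Cal – Emil – Priya – Eva – Alice. So the diameter is 6.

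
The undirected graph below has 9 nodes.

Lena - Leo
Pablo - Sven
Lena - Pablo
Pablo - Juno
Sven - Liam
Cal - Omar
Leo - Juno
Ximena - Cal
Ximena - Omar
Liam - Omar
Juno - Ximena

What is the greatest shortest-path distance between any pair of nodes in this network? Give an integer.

Eccentricity of each node (its greatest distance to any other): Cal:4, Juno:3, Lena:4, Leo:4, Liam:4, Omar:4, Pablo:3, Sven:3, Ximena:3.
The maximum eccentricity is 4, realized for instance by the pair Liam–Leo via Liam – Omar – Ximena – Juno – Leo. So the diameter is 4.

4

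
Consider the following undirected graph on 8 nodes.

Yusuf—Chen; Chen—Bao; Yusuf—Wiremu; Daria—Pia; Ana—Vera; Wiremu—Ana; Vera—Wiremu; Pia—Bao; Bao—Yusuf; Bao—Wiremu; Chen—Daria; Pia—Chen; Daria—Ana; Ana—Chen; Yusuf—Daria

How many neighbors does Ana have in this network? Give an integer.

Ana is directly tied to Chen, Daria, Vera, and Wiremu. That is 4 neighbors, so the degree of Ana is 4.

4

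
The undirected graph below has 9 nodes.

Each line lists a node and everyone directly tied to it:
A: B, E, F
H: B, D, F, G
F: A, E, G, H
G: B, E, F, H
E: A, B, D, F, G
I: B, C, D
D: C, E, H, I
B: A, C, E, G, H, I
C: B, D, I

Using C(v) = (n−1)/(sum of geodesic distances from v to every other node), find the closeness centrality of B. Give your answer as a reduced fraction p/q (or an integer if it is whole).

4/5

Distances from B: A:1, C:1, D:2, E:1, F:2, G:1, H:1, I:1. Sum = 10.
n = 9, so closeness = 8/10 = 4/5.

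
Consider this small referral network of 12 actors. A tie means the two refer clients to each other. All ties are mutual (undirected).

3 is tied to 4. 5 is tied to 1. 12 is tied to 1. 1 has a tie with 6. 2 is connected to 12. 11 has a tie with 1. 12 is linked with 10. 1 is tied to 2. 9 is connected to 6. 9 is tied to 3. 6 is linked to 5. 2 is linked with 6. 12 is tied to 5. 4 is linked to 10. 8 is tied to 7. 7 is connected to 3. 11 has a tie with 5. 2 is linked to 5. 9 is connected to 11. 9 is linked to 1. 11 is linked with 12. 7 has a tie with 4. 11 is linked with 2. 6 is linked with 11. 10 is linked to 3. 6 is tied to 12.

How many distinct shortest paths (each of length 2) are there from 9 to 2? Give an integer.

The shortest distance is 2. The length-2 paths are: 9–11–2; 9–6–2; 9–1–2.
That gives 3 distinct shortest paths.

3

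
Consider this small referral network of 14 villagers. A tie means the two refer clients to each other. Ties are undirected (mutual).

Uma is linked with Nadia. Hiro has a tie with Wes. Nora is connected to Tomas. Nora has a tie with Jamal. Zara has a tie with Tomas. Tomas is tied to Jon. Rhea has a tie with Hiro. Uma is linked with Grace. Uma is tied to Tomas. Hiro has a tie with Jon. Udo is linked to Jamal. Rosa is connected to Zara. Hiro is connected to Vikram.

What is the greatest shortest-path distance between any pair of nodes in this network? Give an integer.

6

Eccentricity of each node (its greatest distance to any other): Grace:5, Hiro:5, Jamal:5, Jon:4, Nadia:5, Nora:4, Rhea:6, Rosa:5, Tomas:3, Udo:6, Uma:4, Vikram:6, Wes:6, Zara:4.
The maximum eccentricity is 6, realized for instance by the pair Udo–Rhea via Udo – Jamal – Nora – Tomas – Jon – Hiro – Rhea. So the diameter is 6.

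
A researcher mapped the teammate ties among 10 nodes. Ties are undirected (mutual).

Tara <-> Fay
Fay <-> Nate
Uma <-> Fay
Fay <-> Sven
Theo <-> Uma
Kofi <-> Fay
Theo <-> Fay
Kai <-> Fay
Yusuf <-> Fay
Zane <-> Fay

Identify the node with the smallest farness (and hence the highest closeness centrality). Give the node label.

Fay

Farness (sum of distances to all others) for each node — Fay:9, Kai:17, Kofi:17, Nate:17, Sven:17, Tara:17, Theo:16, Uma:16, Yusuf:17, Zane:17.
The smallest farness is 9, for Fay, so Fay has the highest closeness.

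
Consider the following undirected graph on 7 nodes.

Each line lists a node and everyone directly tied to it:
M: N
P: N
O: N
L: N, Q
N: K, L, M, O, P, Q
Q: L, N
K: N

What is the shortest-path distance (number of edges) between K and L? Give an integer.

One shortest route is K – N – L, which uses 2 edges, and K and L are not directly tied, so nothing shorter exists. So d(K,L) = 2.

2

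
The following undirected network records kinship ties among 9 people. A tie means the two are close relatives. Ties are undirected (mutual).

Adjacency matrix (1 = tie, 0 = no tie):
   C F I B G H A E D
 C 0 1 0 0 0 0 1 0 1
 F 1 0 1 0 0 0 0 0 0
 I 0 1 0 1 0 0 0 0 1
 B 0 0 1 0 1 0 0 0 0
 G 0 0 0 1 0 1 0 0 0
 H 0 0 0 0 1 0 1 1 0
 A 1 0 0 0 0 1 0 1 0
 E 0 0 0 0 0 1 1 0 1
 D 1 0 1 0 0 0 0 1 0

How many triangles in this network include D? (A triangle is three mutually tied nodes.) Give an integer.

0

D's neighbors are C, E, and I, but none of them are tied to each other, so no triangle contains D.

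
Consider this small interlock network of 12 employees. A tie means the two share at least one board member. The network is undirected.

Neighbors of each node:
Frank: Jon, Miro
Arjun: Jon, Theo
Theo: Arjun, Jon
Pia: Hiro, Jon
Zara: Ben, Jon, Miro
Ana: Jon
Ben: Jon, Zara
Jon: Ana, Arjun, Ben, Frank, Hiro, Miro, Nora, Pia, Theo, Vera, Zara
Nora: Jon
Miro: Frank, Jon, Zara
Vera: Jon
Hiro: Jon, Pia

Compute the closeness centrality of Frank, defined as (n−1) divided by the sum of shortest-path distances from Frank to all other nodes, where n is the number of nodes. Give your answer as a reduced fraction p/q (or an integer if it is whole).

Distances from Frank: Ana:2, Arjun:2, Ben:2, Hiro:2, Jon:1, Miro:1, Nora:2, Pia:2, Theo:2, Vera:2, Zara:2. Sum = 20.
n = 12, so closeness = 11/20.

11/20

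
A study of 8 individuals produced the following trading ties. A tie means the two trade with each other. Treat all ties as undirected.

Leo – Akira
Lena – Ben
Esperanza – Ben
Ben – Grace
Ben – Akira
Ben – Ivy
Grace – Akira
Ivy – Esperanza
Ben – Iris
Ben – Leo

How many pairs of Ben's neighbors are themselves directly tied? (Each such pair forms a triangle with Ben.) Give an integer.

Ben's neighbors: Akira, Esperanza, Grace, Iris, Ivy, Lena, and Leo.
Neighbor pairs that are themselves tied: Ben–Akira–Grace; Ben–Akira–Leo; Ben–Esperanza–Ivy. Each forms one triangle with Ben, for 3 in total.

3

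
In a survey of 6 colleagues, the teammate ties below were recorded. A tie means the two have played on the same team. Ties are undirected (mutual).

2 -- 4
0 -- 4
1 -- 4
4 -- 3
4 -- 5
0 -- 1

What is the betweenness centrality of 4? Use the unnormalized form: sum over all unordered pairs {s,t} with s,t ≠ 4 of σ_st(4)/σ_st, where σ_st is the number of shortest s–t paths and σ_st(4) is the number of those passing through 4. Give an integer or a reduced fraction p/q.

9

Pairs whose geodesics pass through 4 — 0–2: 1; 0–5: 1; 0–3: 1; 2–1: 1; 2–5: 1; 2–3: 1; 1–5: 1; 1–3: 1; 5–3: 1.
All other pairs contribute 0.
Summing the contributions gives betweenness(4) = 9.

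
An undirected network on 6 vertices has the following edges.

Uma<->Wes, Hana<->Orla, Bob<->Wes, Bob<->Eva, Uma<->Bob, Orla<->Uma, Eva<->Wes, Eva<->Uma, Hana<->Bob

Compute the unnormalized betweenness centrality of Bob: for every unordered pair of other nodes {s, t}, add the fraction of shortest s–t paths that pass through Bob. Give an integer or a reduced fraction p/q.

Pairs whose geodesics pass through Bob — Wes–Hana: 1; Eva–Hana: 1; Uma–Hana: 1/2.
All other pairs contribute 0.
Summing the contributions gives betweenness(Bob) = 5/2.

5/2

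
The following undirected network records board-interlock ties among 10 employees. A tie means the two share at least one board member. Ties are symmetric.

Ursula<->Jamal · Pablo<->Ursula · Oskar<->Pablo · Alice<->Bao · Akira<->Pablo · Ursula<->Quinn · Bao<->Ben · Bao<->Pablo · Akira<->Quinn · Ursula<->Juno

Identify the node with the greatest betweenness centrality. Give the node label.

Pablo

Unnormalized betweenness of each node: Akira:5/2, Alice:0, Bao:15, Ben:0, Jamal:0, Juno:0, Oskar:0, Pablo:49/2, Quinn:3/2, Ursula:35/2.
Pablo has the largest value, 49/2, making it the main broker — the node through which the most shortest paths run.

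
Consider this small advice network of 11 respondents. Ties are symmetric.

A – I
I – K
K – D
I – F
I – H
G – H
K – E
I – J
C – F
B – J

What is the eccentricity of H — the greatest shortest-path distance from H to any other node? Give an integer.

3

Distances from H: A:2, B:3, C:3, D:3, E:3, F:2, G:1, I:1, J:2, K:2.
The largest is 3 (to B, E, D, and C), so the eccentricity of H is 3.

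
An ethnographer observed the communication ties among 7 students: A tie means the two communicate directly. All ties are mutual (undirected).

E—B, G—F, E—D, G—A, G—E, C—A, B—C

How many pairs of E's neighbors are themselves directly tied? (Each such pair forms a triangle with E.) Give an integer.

E's neighbors are B, D, and G, but none of them are tied to each other, so no triangle contains E.

0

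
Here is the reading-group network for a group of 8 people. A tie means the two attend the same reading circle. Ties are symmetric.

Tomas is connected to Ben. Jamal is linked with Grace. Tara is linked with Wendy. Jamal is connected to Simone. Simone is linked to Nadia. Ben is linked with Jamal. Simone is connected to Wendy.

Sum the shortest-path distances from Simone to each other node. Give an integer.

12

Distances from Simone: Ben:2, Grace:2, Jamal:1, Nadia:1, Tara:2, Tomas:3, Wendy:1.
Sum = 2 + 2 + 1 + 1 + 2 + 3 + 1 = 12.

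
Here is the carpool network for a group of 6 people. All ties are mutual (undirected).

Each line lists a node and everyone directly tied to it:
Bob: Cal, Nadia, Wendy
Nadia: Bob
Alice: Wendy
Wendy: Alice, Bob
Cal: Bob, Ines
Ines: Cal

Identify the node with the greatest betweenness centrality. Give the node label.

Bob

Unnormalized betweenness of each node: Alice:0, Bob:8, Cal:4, Ines:0, Nadia:0, Wendy:4.
Bob has the largest value, 8, making it the main broker — the node through which the most shortest paths run.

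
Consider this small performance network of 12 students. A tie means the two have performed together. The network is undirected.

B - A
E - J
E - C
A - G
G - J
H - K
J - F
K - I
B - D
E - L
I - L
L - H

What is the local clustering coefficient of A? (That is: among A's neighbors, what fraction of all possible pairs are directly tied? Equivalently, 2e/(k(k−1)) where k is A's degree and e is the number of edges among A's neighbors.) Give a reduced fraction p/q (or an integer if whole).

A's neighbors: B and G (k = 2).
Possible neighbor pairs: C(2,2) = 1. Edges among them: none → e = 0.
Clustering(A) = 0/1.

0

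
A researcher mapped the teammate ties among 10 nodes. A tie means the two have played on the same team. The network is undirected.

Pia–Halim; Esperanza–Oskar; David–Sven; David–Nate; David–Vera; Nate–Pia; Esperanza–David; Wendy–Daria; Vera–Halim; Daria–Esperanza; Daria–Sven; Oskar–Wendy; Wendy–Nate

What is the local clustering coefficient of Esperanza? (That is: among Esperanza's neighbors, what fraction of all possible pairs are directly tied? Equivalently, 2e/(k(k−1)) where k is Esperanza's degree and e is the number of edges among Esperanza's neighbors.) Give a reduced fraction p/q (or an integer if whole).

0

Esperanza's neighbors: Daria, David, and Oskar (k = 3).
Possible neighbor pairs: C(3,2) = 3. Edges among them: none → e = 0.
Clustering(Esperanza) = 0/3 = 0.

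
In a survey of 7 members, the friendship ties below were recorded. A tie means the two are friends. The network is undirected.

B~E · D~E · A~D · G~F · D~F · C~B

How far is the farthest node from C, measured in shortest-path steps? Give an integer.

Distances from C: A:4, B:1, D:3, E:2, F:4, G:5.
The largest is 5 (to G), so the eccentricity of C is 5.

5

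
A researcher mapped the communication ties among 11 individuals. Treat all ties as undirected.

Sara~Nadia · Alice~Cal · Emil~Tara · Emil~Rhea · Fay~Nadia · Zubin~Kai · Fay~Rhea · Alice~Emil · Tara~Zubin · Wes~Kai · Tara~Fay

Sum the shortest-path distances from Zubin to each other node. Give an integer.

Distances from Zubin: Alice:3, Cal:4, Emil:2, Fay:2, Kai:1, Nadia:3, Rhea:3, Sara:4, Tara:1, Wes:2.
Sum = 3 + 4 + 2 + 2 + 1 + 3 + 3 + 4 + 1 + 2 = 25.

25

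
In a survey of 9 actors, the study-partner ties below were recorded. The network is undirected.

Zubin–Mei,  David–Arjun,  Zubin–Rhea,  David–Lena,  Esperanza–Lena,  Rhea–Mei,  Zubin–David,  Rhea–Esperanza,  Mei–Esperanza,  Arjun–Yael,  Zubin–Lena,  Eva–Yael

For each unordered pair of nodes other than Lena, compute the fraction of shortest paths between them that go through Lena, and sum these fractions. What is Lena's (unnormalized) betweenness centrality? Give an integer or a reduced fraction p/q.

13/3

Pairs whose geodesics pass through Lena — Zubin–Esperanza: 1/3; Yael–Esperanza: 1; David–Esperanza: 1; Eva–Esperanza: 1; Esperanza–Arjun: 1.
All other pairs contribute 0.
Summing the contributions gives betweenness(Lena) = 13/3.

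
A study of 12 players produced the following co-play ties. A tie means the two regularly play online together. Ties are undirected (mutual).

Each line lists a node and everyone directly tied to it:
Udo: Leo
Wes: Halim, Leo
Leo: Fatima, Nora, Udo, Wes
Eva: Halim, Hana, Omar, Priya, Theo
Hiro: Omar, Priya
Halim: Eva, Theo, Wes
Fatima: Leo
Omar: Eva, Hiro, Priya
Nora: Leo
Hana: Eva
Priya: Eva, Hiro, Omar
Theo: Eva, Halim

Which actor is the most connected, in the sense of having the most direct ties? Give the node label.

Eva

Degrees — Eva:5, Fatima:1, Halim:3, Hana:1, Hiro:2, Leo:4, Nora:1, Omar:3, Priya:3, Theo:2, Udo:1, Wes:2.
The maximum is 5, attained only by Eva.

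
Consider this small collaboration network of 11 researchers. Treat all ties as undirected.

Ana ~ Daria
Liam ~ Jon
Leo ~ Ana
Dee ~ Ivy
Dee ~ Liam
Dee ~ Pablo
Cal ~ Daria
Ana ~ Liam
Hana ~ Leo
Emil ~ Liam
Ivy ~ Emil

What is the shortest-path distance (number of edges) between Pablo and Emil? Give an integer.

3

One shortest route is Pablo – Dee – Liam – Emil, which uses 3 edges, and at distance 2 from Pablo we only reach {Ivy, Liam}, which does not include Emil. So d(Pablo,Emil) = 3.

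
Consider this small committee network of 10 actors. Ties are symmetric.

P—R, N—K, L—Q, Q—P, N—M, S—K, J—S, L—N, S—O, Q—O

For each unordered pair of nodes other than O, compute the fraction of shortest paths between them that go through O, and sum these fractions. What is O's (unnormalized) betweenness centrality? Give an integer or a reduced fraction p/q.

Pairs whose geodesics pass through O — K–Q: 1/2; K–R: 1/2; K–P: 1/2; Q–J: 1; Q–S: 1; J–R: 1; J–P: 1; J–L: 1/2; S–R: 1; S–P: 1; S–L: 1/2.
All other pairs contribute 0.
Summing the contributions gives betweenness(O) = 17/2.

17/2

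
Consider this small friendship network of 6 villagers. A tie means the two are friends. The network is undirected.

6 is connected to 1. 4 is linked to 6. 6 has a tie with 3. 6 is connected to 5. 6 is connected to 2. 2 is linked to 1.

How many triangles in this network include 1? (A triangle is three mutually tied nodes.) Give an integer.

1

1's neighbors: 2 and 6.
Neighbor pairs that are themselves tied: 1–2–6. Each forms one triangle with 1, for 1 in total.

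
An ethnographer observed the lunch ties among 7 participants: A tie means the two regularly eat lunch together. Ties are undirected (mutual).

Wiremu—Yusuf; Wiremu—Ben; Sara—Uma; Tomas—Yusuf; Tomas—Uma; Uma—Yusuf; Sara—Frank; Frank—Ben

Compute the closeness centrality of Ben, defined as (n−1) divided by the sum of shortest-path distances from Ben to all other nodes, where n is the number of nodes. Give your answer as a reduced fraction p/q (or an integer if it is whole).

Distances from Ben: Frank:1, Sara:2, Tomas:3, Uma:3, Wiremu:1, Yusuf:2. Sum = 12.
n = 7, so closeness = 6/12 = 1/2.

1/2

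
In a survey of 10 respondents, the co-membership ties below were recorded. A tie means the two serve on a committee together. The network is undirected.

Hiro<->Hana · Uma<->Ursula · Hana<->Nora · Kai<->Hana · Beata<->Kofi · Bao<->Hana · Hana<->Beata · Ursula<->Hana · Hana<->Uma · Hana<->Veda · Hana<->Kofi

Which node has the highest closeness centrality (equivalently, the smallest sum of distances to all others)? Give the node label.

Hana

Farness (sum of distances to all others) for each node — Bao:17, Beata:16, Hana:9, Hiro:17, Kai:17, Kofi:16, Nora:17, Uma:16, Ursula:16, Veda:17.
The smallest farness is 9, for Hana, so Hana has the highest closeness.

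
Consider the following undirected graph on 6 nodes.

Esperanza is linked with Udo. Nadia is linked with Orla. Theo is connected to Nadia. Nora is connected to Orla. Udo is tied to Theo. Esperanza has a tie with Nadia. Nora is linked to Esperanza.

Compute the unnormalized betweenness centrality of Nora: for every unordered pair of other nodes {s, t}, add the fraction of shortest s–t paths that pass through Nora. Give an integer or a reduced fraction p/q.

5/6

Pairs whose geodesics pass through Nora — Orla–Esperanza: 1/2; Orla–Udo: 1/3.
All other pairs contribute 0.
Summing the contributions gives betweenness(Nora) = 5/6.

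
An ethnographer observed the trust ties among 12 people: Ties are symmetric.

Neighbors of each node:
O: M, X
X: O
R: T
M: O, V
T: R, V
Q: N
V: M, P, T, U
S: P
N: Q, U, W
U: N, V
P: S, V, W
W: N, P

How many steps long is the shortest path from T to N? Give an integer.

3

One shortest route is T – V – U – N, which uses 3 edges, and at distance 2 from T we only reach {M, P, U}, which does not include N. So d(T,N) = 3.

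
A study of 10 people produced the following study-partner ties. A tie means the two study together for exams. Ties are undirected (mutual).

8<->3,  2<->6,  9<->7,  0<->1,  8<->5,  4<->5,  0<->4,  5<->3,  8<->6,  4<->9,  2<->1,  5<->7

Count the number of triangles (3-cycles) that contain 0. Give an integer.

0's neighbors are 1 and 4, but none of them are tied to each other, so no triangle contains 0.

0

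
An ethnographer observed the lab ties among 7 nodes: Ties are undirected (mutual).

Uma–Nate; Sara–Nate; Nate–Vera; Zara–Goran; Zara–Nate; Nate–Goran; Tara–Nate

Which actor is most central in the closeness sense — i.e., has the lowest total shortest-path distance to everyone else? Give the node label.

Farness (sum of distances to all others) for each node — Goran:10, Nate:6, Sara:11, Tara:11, Uma:11, Vera:11, Zara:10.
The smallest farness is 6, for Nate, so Nate has the highest closeness.

Nate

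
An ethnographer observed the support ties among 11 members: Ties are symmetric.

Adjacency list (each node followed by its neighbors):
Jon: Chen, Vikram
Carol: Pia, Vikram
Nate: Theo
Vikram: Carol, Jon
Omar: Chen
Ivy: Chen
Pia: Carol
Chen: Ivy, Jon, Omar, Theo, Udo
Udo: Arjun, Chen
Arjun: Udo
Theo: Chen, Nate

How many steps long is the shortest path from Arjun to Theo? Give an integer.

One shortest route is Arjun – Udo – Chen – Theo, which uses 3 edges, and at distance 2 from Arjun we only reach {Chen}, which does not include Theo. So d(Arjun,Theo) = 3.

3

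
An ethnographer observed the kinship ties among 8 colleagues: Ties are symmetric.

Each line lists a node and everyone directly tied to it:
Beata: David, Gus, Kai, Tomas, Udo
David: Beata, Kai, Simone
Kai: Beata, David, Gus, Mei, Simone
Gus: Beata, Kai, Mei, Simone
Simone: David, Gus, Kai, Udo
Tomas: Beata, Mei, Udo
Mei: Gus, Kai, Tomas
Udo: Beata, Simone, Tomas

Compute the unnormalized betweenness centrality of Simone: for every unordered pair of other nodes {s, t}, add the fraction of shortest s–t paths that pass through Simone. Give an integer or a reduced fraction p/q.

11/6

Pairs whose geodesics pass through Simone — Udo–Kai: 1/2; Udo–David: 1/2; Udo–Gus: 1/2; David–Gus: 1/3.
All other pairs contribute 0.
Summing the contributions gives betweenness(Simone) = 11/6.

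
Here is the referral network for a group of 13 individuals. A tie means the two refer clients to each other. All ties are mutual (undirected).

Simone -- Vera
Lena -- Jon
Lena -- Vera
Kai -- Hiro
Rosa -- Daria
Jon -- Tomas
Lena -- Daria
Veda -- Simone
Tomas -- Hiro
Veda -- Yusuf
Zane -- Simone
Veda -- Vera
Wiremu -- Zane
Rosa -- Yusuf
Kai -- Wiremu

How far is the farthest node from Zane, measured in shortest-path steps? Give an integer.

4

Distances from Zane: Daria:4, Hiro:3, Jon:4, Kai:2, Lena:3, Rosa:4, Simone:1, Tomas:4, Veda:2, Vera:2, Wiremu:1, Yusuf:3.
The largest is 4 (to Daria, Jon, Rosa, and Tomas), so the eccentricity of Zane is 4.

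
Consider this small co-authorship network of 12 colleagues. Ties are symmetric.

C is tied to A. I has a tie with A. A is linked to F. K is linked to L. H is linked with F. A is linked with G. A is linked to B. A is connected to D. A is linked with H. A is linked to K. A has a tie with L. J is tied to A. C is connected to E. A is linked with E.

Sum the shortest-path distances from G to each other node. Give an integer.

Distances from G: A:1, B:2, C:2, D:2, E:2, F:2, H:2, I:2, J:2, K:2, L:2.
Sum = 1 + 2 + 2 + 2 + 2 + 2 + 2 + 2 + 2 + 2 + 2 = 21.

21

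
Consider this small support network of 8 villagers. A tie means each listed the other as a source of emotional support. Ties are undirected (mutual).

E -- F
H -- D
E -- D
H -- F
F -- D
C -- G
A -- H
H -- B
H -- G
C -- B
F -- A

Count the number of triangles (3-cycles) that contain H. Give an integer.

H's neighbors: A, B, D, F, and G.
Neighbor pairs that are themselves tied: H–A–F; H–D–F. Each forms one triangle with H, for 2 in total.

2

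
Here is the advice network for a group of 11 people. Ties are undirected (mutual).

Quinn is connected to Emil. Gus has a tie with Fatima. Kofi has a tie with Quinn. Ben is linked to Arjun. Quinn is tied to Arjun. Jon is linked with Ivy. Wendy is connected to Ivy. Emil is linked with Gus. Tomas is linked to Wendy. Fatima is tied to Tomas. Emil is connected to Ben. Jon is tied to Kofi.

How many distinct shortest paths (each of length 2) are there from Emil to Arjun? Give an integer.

2

The shortest distance is 2. The length-2 paths are: Emil–Quinn–Arjun; Emil–Ben–Arjun.
That gives 2 distinct shortest paths.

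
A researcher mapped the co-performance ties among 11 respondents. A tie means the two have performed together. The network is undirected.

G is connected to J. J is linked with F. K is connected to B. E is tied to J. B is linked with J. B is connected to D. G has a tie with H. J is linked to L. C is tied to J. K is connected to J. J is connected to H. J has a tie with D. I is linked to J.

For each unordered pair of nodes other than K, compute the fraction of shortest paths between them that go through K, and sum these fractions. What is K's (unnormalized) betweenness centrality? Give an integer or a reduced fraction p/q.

No shortest path between any pair of other nodes passes through K.
Summing the contributions gives betweenness(K) = 0.

0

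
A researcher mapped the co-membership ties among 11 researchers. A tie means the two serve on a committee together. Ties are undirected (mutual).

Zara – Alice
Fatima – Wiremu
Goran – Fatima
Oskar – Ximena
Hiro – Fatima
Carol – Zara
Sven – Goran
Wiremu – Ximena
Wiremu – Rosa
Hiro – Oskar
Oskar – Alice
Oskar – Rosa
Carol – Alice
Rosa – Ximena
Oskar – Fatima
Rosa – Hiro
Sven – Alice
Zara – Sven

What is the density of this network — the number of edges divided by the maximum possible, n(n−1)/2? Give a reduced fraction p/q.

18/55

There are 18 edges and 11 nodes, so the maximum possible is C(11,2) = 55.
Density = 18/55.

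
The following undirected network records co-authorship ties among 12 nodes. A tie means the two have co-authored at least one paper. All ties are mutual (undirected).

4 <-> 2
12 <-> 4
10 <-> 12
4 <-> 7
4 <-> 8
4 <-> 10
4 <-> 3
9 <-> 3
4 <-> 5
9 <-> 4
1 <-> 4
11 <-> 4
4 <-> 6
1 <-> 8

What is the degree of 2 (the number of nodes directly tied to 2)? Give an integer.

1

2 is directly tied to 4. That is 1 neighbor, so the degree of 2 is 1.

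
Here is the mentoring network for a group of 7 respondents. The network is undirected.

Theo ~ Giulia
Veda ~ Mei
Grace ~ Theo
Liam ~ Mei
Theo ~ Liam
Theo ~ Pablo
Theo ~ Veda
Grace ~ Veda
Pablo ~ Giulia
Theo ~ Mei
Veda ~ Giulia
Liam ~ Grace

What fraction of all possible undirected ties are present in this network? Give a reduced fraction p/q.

There are 12 edges and 7 nodes, so the maximum possible is C(7,2) = 21.
Density = 12/21 = 4/7.

4/7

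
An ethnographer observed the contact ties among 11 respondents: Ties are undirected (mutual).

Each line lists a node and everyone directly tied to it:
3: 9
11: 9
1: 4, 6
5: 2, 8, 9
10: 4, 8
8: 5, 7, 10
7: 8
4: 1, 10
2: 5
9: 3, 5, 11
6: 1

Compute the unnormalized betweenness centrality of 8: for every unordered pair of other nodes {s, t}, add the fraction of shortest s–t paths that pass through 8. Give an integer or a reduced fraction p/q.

29

Pairs whose geodesics pass through 8 — 2–4: 1; 2–6: 1; 2–10: 1; 2–1: 1; 2–7: 1; 4–9: 1; 4–11: 1; 4–3: 1; 4–5: 1; 4–7: 1; 9–6: 1; 9–10: 1; 9–1: 1; 9–7: 1 … (+15 more pairs).
All other pairs contribute 0.
Summing the contributions gives betweenness(8) = 29.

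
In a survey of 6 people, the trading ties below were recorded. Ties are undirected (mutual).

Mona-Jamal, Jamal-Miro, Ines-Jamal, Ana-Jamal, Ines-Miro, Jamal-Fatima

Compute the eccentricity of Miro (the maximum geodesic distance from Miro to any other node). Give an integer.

2

Distances from Miro: Ana:2, Fatima:2, Ines:1, Jamal:1, Mona:2.
The largest is 2 (to Fatima, Mona, and Ana), so the eccentricity of Miro is 2.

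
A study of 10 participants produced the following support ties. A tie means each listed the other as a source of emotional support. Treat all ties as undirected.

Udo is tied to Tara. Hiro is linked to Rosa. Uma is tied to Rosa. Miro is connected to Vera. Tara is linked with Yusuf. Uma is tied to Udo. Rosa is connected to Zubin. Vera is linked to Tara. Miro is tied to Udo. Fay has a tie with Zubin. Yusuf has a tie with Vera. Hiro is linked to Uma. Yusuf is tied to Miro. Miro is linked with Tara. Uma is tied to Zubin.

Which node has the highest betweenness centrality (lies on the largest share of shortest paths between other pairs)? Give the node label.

Unnormalized betweenness of each node: Fay:0, Hiro:0, Miro:6, Rosa:1, Tara:6, Udo:20, Uma:21, Vera:0, Yusuf:0, Zubin:8.
Uma has the largest value, 21, making it the main broker — the node through which the most shortest paths run.

Uma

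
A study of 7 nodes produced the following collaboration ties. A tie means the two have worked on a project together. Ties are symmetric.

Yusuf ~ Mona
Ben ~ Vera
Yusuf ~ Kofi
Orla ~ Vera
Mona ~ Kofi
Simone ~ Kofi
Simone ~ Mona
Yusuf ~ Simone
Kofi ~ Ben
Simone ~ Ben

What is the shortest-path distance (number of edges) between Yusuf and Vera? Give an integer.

One shortest route is Yusuf – Simone – Ben – Vera, which uses 3 edges, and at distance 2 from Yusuf we only reach {Ben}, which does not include Vera. So d(Yusuf,Vera) = 3.

3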